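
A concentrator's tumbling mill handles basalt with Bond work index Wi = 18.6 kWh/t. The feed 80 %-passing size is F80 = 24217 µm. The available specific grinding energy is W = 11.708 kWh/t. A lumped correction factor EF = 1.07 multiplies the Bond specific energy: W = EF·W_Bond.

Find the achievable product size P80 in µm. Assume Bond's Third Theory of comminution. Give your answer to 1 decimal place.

W = 10·Wi·(P80^(-½) − F80^(-½))
W_Bond = W / EF = 11.708 / 1.07 = 10.9421 kWh/t
P80^-0.5 = F80^-0.5 + W_Bond/(10 Wi)
  = 10.9421/(10·18.6) + 1/√24217 = 0.058828 + 0.006426 = 0.065254
P80 = (1/0.065254)² = 15.3247² = 234.85 µm

P80 = 234.8 µm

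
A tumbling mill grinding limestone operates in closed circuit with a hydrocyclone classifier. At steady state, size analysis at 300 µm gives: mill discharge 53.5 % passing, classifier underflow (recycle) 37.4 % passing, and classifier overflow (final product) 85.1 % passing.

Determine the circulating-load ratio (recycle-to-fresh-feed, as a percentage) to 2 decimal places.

Let r = R/F. Size balance at 300 µm:
Fd + Rd = Ru + Fo ⇒ R/F = (o−d)/(d−u)
r = (85.1 − 53.5)/(53.5 − 37.4) = 31.6/16.1 = 1.9627
CL = 100·r = 196.27 %

CL = 196.27 %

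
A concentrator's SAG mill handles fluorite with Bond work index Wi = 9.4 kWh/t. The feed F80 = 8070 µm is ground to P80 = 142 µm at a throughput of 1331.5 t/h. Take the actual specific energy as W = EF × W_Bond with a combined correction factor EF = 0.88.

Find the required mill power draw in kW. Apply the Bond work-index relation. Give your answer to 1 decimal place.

W = 10·Wi·(P80^(-½) − F80^(-½))
W = 10·9.4·(1/√142 − 1/√8070) = 10·9.4·(0.072786) = 6.8419 kWh/t
With EF = 0.88: W = 6.8419·0.88 = 6.0209 kWh/t
Power = W × throughput = 6.0209 kWh/t × 1331.5 t/h = 8016.8 kW

P = 8016.8 kW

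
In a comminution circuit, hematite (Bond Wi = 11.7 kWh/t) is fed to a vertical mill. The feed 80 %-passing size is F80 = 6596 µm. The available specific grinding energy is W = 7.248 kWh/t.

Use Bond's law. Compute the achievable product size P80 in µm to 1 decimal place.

Bond:  W = 10 Wi (1/√P − 1/√F)
⇒ 1/√P80 = W/(10 Wi) + 1/√F80
  = 7.2480/(10·11.7) + 1/√6596 = 0.061949 + 0.012313 = 0.074262
P80 = (1/0.074262)² = 13.4659² = 181.33 µm

P80 = 181.3 µm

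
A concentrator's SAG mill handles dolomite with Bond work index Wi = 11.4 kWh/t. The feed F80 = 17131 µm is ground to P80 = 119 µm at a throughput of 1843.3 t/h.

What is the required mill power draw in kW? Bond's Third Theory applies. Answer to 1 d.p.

P = 17657.7 kW

W = 10·Wi·(P80^(-½) − F80^(-½))
W = 10·11.4·(1/√119 − 1/√17131) = 10·11.4·(0.084030) = 9.5794 kWh/t
P_mill = W·ṁ = 9.5794·1843.3 = 17657.7 kW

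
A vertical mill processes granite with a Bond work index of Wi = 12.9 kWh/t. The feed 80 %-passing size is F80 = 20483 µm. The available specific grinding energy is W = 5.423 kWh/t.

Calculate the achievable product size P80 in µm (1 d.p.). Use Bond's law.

W = 10 Wi / √P80 − 10 Wi / √F80
1/√P80 = 1/√F80 + W/(10·Wi)
  = 5.4230/(10·12.9) + 1/√20483 = 0.042039 + 0.006987 = 0.049026
P80 = (1/0.049026)² = 20.3974² = 416.05 µm

P80 = 416.1 µm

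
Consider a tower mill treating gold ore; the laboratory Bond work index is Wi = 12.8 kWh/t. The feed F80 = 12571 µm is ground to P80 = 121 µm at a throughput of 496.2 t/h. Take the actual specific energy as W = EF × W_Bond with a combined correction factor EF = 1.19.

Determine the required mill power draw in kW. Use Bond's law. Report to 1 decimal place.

Bond: W = 10·Wi·(1/√P80 − 1/√F80)
W = 10·12.8·(1/√121 − 1/√12571) = 10·12.8·(0.081990) = 10.4947 kWh/t
With EF = 1.19: W = 10.4947·1.19 = 12.4887 kWh/t
Power = W × throughput = 12.4887 kWh/t × 496.2 t/h = 6196.9 kW

P = 6196.9 kW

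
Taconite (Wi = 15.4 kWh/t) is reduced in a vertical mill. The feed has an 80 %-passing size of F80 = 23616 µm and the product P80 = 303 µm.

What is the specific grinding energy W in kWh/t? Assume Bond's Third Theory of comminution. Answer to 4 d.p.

W = 10·Wi·(P80^(-½) − F80^(-½))
1/√303 = 0.057448;  1/√23616 = 0.006507
W = 10·15.4·(0.057448 − 0.006507) = 7.8450 kWh/t

W = 7.8450 kWh/t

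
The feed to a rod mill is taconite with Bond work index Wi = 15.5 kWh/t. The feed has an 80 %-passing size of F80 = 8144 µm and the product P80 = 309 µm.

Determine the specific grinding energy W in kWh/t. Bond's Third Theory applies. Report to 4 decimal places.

W = 7.1001 kWh/t

W = 10 Wi (1/√P80 − 1/√F80)  [Bond]
1/√309 = 0.056888;  1/√8144 = 0.011081
W = 10·15.5·(0.056888 − 0.011081) = 7.1001 kWh/t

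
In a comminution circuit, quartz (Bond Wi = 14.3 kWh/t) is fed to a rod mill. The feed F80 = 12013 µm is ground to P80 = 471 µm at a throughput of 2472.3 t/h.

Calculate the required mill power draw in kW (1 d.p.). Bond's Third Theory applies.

P = 13064.6 kW

W = 10 Wi (P80^-0.5 − F80^-0.5)
W = 10·14.3·(1/√471 − 1/√12013) = 10·14.3·(0.036954) = 5.2844 kWh/t
P_mill = W·ṁ = 5.2844·2472.3 = 13064.6 kW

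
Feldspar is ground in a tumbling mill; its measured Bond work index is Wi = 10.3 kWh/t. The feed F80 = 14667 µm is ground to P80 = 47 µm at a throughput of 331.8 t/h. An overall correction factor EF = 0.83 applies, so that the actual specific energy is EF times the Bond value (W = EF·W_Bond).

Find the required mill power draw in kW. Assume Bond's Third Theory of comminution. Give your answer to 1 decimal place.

P = 3903.3 kW

W = 10·Wi·(P80^(-½) − F80^(-½))
W = 10·10.3·(1/√47 − 1/√14667) = 10·10.3·(0.137608) = 14.1736 kWh/t
W_actual = 0.83 × 14.1736 = 11.7641 kWh/t
Mill draw = 11.7641 × 331.8 = 3903.3 kW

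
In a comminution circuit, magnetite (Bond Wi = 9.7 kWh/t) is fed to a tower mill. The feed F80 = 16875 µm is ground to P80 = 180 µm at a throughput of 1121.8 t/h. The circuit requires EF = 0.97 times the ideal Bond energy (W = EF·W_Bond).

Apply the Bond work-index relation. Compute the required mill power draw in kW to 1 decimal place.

W = 10·Wi·(P80^(-½) − F80^(-½))
W = 10·9.7·(1/√180 − 1/√16875) = 10·9.7·(0.066838) = 6.4832 kWh/t
With EF = 0.97: W = 6.4832·0.97 = 6.2887 kWh/t
P_mill = W·ṁ = 6.2887·1121.8 = 7054.7 kW

P = 7054.7 kW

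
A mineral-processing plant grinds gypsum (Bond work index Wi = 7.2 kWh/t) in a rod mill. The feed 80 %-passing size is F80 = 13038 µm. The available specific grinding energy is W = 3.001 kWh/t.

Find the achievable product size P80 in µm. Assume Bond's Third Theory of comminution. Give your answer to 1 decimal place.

P80 = 393.1 µm

W_Bond = 10·Wi·(1/√P₈₀ − 1/√F₈₀)
⇒ 1/√P80 = W/(10·Wi) + 1/√F80
  = 3.0010/(10·7.2) + 1/√13038 = 0.041681 + 0.008758 = 0.050438
P80 = (1/0.050438)² = 19.8262² = 393.08 µm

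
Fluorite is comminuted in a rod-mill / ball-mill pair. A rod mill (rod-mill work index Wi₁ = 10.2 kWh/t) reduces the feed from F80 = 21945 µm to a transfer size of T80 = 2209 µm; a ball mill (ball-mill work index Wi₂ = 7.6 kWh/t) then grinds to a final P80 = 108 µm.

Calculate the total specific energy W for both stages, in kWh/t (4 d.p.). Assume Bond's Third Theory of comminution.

W = 7.1777 kWh/t

W_Bond = 10·Wi·(1/√P₈₀ − 1/√F₈₀)
Stage 1 (21945→2209 µm, Wi₁=10.2): W₁ = 10·10.2·(0.021277 − 0.006750) = 1.4817 kWh/t
Stage 2 (2209→108 µm, Wi₂=7.6): W₂ = 10·7.6·(0.096225 − 0.021277) = 5.6961 kWh/t
W = W₁ + W₂ = 1.4817 + 5.6961 = 7.1777 kWh/t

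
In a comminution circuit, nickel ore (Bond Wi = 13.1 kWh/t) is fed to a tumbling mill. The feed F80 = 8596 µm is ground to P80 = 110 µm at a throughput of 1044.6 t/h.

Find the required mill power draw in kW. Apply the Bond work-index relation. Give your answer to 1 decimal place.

W = 10 Wi (P80^-0.5 − F80^-0.5)
W = 10·13.1·(1/√110 − 1/√8596) = 10·13.1·(0.084560) = 11.0774 kWh/t
P = W·T = 11.0774·1044.6 = 11571.5 kW

P = 11571.5 kW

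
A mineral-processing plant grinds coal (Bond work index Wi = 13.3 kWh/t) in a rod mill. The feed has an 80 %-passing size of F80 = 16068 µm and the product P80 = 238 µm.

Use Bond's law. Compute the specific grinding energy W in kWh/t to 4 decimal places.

W = 10 Wi (1/√P80 − 1/√F80)  [Bond]
1/√238 = 0.064820;  1/√16068 = 0.007889
W = 10·13.3·(0.064820 − 0.007889) = 7.5719 kWh/t

W = 7.5719 kWh/t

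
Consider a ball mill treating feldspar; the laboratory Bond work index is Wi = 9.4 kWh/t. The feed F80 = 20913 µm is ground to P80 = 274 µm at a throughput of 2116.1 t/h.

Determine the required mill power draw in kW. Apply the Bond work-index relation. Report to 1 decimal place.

Bond:  W = 10 Wi (1/√P − 1/√F)
W = 10·9.4·(1/√274 − 1/√20913) = 10·9.4·(0.053497) = 5.0287 kWh/t
Power = W × throughput = 5.0287 kWh/t × 2116.1 t/h = 10641.3 kW

P = 10641.3 kW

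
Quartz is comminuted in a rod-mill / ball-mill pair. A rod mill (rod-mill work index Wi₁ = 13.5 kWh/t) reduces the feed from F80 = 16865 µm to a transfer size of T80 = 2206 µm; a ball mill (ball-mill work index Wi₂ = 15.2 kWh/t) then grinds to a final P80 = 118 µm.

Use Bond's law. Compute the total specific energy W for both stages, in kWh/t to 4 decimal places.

W = 10 Wi (1/√P80 − 1/√F80)  [Bond]
Stage 1 (16865→2206 µm, Wi₁=13.5): W₁ = 10·13.5·(0.021291 − 0.007700) = 1.8348 kWh/t
Stage 2 (2206→118 µm, Wi₂=15.2): W₂ = 10·15.2·(0.092057 − 0.021291) = 10.7565 kWh/t
W = W₁ + W₂ = 1.8348 + 10.7565 = 12.5912 kWh/t

W = 12.5912 kWh/t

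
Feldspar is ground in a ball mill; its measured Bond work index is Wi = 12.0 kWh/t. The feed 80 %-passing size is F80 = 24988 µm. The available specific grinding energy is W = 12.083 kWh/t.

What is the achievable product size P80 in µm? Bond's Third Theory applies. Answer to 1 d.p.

P80 = 87.3 µm

W = 10·Wi·[P80^(−½) − F80^(−½)]
1/√P80 = 1/√F80 + W/(10·Wi)
  = 12.0830/(10·12.0) + 1/√24988 = 0.100692 + 0.006326 = 0.107018
P80 = (1/0.107018)² = 9.3442² = 87.31 µm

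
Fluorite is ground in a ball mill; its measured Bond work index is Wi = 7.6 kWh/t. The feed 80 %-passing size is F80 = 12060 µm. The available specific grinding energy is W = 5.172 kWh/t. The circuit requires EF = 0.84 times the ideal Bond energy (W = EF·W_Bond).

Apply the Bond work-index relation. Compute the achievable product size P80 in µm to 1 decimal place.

P80 = 123.1 µm

W = 10 Wi (P80^-0.5 − F80^-0.5)
W_Bond = W / EF = 5.172 / 0.84 = 6.1571 kWh/t
P80^(−½) = W_Bond/(10 Wi) + F80^(−½)
  = 6.1571/(10·7.6) + 1/√12060 = 0.081015 + 0.009106 = 0.090121
P80 = (1/0.090121)² = 11.0962² = 123.13 µm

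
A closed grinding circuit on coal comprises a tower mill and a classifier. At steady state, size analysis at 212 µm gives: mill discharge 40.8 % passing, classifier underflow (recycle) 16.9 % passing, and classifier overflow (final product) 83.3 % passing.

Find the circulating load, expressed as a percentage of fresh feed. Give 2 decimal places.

Classifier node, passing 212 µm:
(1+r)d = ru + o → r = (o−d)/(d−u)
r = (83.3 − 40.8)/(40.8 − 16.9) = 42.5/23.9 = 1.7782
CL = 100·r = 177.82 %

CL = 177.82 %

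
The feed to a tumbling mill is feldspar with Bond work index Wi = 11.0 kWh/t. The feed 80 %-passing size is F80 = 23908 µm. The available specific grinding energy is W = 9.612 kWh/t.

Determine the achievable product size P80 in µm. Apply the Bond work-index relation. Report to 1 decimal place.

W = 10 Wi (1/√P80 − 1/√F80)  [Bond]
⇒ 1/√P80 = W/(10·Wi) + 1/√F80
  = 9.6120/(10·11.0) + 1/√23908 = 0.087382 + 0.006467 = 0.093849
P80 = (1/0.093849)² = 10.6554² = 113.54 µm

P80 = 113.5 µm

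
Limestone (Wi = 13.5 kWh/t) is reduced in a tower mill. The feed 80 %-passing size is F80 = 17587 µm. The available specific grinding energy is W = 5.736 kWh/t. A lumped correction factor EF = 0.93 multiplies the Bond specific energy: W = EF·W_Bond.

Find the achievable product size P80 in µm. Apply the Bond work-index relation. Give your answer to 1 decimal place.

P80 = 353.0 µm

W = 10 Wi (P80^-0.5 − F80^-0.5)
W_Bond = W / EF = 5.736 / 0.93 = 6.1677 kWh/t
1/√P80 = 1/√F80 + W_Bond/(10·Wi)
  = 6.1677/(10·13.5) + 1/√17587 = 0.045687 + 0.007541 = 0.053228
P80 = (1/0.053228)² = 18.7873² = 352.96 µm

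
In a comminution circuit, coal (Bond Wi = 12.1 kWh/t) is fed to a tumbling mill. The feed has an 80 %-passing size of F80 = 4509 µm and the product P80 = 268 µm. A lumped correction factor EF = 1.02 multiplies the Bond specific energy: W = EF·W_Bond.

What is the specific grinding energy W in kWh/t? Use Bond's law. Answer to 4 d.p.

W = 5.7011 kWh/t

W = 10·Wi·(P80^(-½) − F80^(-½))
1/√268 = 0.061085;  1/√4509 = 0.014892
W = 10·12.1·(0.061085 − 0.014892) = 5.5893 kWh/t
With EF = 1.02: W = 5.5893·1.02 = 5.7011 kWh/t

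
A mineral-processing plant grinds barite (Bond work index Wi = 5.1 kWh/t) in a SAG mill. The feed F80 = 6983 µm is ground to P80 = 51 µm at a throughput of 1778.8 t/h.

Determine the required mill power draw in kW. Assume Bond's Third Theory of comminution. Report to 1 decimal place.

W_Bond = 10·Wi·(1/√P₈₀ − 1/√F₈₀)
W = 10·5.1·(1/√51 − 1/√6983) = 10·5.1·(0.128061) = 6.5311 kWh/t
P_mill = W·ṁ = 6.5311·1778.8 = 11617.6 kW

P = 11617.6 kW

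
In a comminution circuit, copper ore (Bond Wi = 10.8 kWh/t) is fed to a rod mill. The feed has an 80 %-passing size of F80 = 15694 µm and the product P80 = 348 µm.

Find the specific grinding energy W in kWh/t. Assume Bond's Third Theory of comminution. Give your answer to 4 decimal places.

W = 10·Wi·[P80^(−½) − F80^(−½)]
1/√348 = 0.053606;  1/√15694 = 0.007982
W = 10·10.8·(0.053606 − 0.007982) = 4.9273 kWh/t

W = 4.9273 kWh/t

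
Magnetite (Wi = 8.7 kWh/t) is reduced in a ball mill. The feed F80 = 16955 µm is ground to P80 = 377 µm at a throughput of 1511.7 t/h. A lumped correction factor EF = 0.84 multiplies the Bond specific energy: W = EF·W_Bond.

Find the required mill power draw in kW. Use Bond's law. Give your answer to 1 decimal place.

P = 4841.3 kW

W = 10·Wi·(P80^(-½) − F80^(-½))
W = 10·8.7·(1/√377 − 1/√16955) = 10·8.7·(0.043823) = 3.8126 kWh/t
With EF = 0.84: W = 3.8126·0.84 = 3.2026 kWh/t
Power = W × throughput = 3.2026 kWh/t × 1511.7 t/h = 4841.3 kW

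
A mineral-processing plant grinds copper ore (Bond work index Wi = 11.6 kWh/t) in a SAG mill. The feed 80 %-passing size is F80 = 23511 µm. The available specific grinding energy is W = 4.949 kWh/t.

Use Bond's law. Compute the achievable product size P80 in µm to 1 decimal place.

W = 10 Wi (1/√P80 − 1/√F80)  [Bond]
P80^(−½) = W/(10 Wi) + F80^(−½)
  = 4.9490/(10·11.6) + 1/√23511 = 0.042664 + 0.006522 = 0.049186
P80 = (1/0.049186)² = 20.3312² = 413.36 µm

P80 = 413.4 µm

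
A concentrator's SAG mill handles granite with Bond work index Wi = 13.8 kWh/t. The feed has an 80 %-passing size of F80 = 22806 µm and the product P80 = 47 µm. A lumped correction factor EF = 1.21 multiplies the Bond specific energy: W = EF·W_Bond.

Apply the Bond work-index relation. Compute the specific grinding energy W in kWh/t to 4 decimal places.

W = 23.2508 kWh/t

W_Bond = 10·Wi·(1/√P₈₀ − 1/√F₈₀)
1/√47 = 0.145865;  1/√22806 = 0.006622
W = 10·13.8·(0.145865 − 0.006622) = 19.2156 kWh/t
Corrected W = EF·W_Bond = 1.21·19.2156 = 23.2508 kWh/t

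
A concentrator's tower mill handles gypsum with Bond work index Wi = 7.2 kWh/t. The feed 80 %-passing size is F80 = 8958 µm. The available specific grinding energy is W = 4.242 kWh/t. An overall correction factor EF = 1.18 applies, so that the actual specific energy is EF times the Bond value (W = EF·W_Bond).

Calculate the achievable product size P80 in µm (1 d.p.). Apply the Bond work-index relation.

W = 10 Wi / √P80 − 10 Wi / √F80
W_Bond = W / EF = 4.242 / 1.18 = 3.5949 kWh/t
⇒ 1/√P80 = W_Bond/(10 Wi) + 1/√F80
  = 3.5949/(10·7.2) + 1/√8958 = 0.049929 + 0.010566 = 0.060495
P80 = (1/0.060495)² = 16.5303² = 273.25 µm

P80 = 273.3 µm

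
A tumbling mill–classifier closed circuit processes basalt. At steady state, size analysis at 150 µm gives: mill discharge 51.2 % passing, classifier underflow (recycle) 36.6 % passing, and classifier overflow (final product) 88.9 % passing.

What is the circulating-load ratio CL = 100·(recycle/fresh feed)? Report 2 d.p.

Two-product formula at 150 µm:
d + r·d = r·u + o → r(d−u) = o−d
r = (88.9 − 51.2)/(51.2 − 36.6) = 37.7/14.6 = 2.5822
CL = 100·r = 258.22 %

CL = 258.22 %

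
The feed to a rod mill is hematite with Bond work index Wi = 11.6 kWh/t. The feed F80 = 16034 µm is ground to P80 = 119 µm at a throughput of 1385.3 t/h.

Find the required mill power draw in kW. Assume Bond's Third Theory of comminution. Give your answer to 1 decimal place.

P = 13461.8 kW

W = 10 Wi (1/√P80 − 1/√F80)  [Bond]
W = 10·11.6·(1/√119 − 1/√16034) = 10·11.6·(0.083773) = 9.7176 kWh/t
Mill draw = 9.7176 × 1385.3 = 13461.8 kW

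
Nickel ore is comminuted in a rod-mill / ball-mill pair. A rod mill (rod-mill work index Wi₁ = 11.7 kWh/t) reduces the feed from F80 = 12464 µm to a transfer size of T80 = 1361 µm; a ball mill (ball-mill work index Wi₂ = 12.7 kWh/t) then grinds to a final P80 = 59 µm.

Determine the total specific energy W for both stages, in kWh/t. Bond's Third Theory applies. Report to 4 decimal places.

W = 15.2149 kWh/t

Bond: W = 10·Wi·(1/√P80 − 1/√F80)
Stage 1 (12464→1361 µm, Wi₁=11.7): W₁ = 10·11.7·(0.027106 − 0.008957) = 2.1235 kWh/t
Stage 2 (1361→59 µm, Wi₂=12.7): W₂ = 10·12.7·(0.130189 − 0.027106) = 13.0915 kWh/t
W = W₁ + W₂ = 2.1235 + 13.0915 = 15.2149 kWh/t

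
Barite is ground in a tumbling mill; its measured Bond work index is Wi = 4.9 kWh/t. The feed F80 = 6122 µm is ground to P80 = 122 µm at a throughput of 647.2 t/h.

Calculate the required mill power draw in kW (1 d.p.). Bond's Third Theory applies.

P = 2465.8 kW

W = 10 Wi (1/√P80 − 1/√F80)  [Bond]
W = 10·4.9·(1/√122 − 1/√6122) = 10·4.9·(0.077755) = 3.8100 kWh/t
Mill draw = 3.8100 × 647.2 = 2465.8 kW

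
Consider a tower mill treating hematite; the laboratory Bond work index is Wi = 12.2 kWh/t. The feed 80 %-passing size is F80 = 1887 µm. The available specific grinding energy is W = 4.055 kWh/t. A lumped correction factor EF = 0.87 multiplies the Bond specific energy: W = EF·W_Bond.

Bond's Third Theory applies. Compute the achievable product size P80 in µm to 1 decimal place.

P80 = 266.8 µm

W = 10 Wi (P80^-0.5 − F80^-0.5)
W_Bond = W / EF = 4.055 / 0.87 = 4.6609 kWh/t
⇒ 1/√P80 = W_Bond/(10·Wi) + 1/√F80
  = 4.6609/(10·12.2) + 1/√1887 = 0.038204 + 0.023020 = 0.061225
P80 = (1/0.061225)² = 16.3333² = 266.78 µm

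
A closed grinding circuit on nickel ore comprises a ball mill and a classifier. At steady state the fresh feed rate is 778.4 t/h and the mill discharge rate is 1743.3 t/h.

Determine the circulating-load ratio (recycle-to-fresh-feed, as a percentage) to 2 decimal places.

Mill node: discharge = fresh + recycle.
R = M − F = 1743.3 − 778.4 = 964.9 t/h
CL = 100·R/F = 100·964.9/778.4 = 123.96 %

CL = 123.96 %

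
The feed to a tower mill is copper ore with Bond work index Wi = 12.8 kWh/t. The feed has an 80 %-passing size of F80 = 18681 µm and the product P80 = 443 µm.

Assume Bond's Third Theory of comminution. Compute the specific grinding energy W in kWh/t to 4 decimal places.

W_Bond = 10·Wi·(1/√P₈₀ − 1/√F₈₀)
1/√443 = 0.047511;  1/√18681 = 0.007316
W = 10·12.8·(0.047511 − 0.007316) = 5.1450 kWh/t

W = 5.1450 kWh/t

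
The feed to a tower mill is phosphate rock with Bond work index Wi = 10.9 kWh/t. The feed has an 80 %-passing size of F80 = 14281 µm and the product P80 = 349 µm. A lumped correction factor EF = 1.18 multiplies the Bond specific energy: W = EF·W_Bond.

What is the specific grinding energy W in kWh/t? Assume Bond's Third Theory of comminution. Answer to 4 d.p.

Bond: W = 10·Wi·(1/√P80 − 1/√F80)
1/√349 = 0.053529;  1/√14281 = 0.008368
W = 10·10.9·(0.053529 − 0.008368) = 4.9225 kWh/t
W_actual = 1.18 × 4.9225 = 5.8086 kWh/t

W = 5.8086 kWh/t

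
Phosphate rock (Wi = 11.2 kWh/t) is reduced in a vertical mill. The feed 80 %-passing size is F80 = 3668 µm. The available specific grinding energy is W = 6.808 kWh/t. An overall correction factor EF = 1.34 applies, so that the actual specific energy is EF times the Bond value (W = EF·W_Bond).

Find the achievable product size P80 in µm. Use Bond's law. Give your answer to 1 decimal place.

P80 = 261.2 µm

W = 10·Wi·(P80^(-½) − F80^(-½))
W_Bond = W / EF = 6.808 / 1.34 = 5.0806 kWh/t
P80^-0.5 = F80^-0.5 + W_Bond/(10 Wi)
  = 5.0806/(10·11.2) + 1/√3668 = 0.045362 + 0.016511 = 0.061874
P80 = (1/0.061874)² = 16.1619² = 261.21 µm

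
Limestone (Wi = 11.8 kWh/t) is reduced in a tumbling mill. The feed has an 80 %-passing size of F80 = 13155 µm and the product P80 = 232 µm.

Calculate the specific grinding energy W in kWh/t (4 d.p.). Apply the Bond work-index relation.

Bond: W = 10·Wi·(1/√P80 − 1/√F80)
1/√232 = 0.065653;  1/√13155 = 0.008719
W = 10·11.8·(0.065653 − 0.008719) = 6.7183 kWh/t

W = 6.7183 kWh/t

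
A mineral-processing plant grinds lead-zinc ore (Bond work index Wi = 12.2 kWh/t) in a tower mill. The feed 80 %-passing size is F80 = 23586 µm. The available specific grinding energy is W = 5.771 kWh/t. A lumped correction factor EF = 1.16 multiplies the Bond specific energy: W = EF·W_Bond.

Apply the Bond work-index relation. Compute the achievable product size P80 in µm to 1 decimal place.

W = 10·Wi·(P80^(-½) − F80^(-½))
W_Bond = W / EF = 5.771 / 1.16 = 4.9750 kWh/t
P80^-0.5 = F80^-0.5 + W_Bond/(10 Wi)
  = 4.9750/(10·12.2) + 1/√23586 = 0.040779 + 0.006511 = 0.047290
P80 = (1/0.047290)² = 21.1461² = 447.16 µm

P80 = 447.2 µm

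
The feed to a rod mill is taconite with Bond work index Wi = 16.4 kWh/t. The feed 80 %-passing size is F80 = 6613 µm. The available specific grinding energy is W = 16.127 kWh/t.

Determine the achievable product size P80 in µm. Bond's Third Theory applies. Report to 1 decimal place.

P80 = 81.7 µm

Bond:  W = 10 Wi (1/√P − 1/√F)
P80^(−½) = W/(10 Wi) + F80^(−½)
  = 16.1270/(10·16.4) + 1/√6613 = 0.098335 + 0.012297 = 0.110632
P80 = (1/0.110632)² = 9.0389² = 81.70 µm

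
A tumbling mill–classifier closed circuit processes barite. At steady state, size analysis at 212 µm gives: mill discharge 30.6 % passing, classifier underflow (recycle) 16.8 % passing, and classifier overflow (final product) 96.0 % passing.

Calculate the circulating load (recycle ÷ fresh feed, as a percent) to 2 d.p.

Classifier node, passing 212 µm:
d + r·d = r·u + o → r(d−u) = o−d
r = (96.0 − 30.6)/(30.6 − 16.8) = 65.4/13.8 = 4.7391
CL = 100·r = 473.91 %

CL = 473.91 %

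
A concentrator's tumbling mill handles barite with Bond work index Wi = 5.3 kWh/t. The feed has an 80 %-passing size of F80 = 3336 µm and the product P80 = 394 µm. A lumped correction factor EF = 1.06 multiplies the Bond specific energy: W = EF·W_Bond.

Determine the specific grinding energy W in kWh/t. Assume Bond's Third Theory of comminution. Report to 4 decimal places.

W = 10·Wi·[P80^(−½) − F80^(−½)]
1/√394 = 0.050379;  1/√3336 = 0.017314
W = 10·5.3·(0.050379 − 0.017314) = 1.7525 kWh/t
W_actual = 1.06 × 1.7525 = 1.8576 kWh/t

W = 1.8576 kWh/t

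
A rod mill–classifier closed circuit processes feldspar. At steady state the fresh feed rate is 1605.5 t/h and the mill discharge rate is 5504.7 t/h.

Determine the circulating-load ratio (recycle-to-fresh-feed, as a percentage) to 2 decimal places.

CL = 242.87 %

M = F + R at steady state, so:
R = M − F = 5504.7 − 1605.5 = 3899.2 t/h
CL = 100·R/F = 100·3899.2/1605.5 = 242.87 %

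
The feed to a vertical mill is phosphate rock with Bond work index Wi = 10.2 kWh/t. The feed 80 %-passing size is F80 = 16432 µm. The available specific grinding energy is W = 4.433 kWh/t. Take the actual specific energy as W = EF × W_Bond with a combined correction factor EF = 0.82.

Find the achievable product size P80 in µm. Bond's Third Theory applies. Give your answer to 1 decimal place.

P80 = 270.5 µm

W_Bond = 10·Wi·(1/√P₈₀ − 1/√F₈₀)
W_Bond = W / EF = 4.433 / 0.82 = 5.4061 kWh/t
P80^(−½) = W_Bond/(10 Wi) + F80^(−½)
  = 5.4061/(10·10.2) + 1/√16432 = 0.053001 + 0.007801 = 0.060802
P80 = (1/0.060802)² = 16.4468² = 270.50 µm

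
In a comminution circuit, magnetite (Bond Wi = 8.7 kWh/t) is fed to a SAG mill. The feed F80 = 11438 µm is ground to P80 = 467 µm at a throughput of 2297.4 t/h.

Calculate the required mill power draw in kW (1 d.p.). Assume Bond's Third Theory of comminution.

P = 7380.2 kW

W = 10·Wi·[P80^(−½) − F80^(−½)]
W = 10·8.7·(1/√467 − 1/√11438) = 10·8.7·(0.036924) = 3.2124 kWh/t
Mill draw = 3.2124 × 2297.4 = 7380.2 kW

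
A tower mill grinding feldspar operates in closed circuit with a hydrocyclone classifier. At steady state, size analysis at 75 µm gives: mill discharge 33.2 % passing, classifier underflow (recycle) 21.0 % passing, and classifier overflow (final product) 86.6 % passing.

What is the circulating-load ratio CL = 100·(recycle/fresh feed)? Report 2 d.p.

CL = 437.70 %

Balance %-passing 75 µm (r = R/F):
(1+r)d = ru + o → r = (o−d)/(d−u)
r = (86.6 − 33.2)/(33.2 − 21.0) = 53.4/12.2 = 4.3770
CL = 100·r = 437.70 %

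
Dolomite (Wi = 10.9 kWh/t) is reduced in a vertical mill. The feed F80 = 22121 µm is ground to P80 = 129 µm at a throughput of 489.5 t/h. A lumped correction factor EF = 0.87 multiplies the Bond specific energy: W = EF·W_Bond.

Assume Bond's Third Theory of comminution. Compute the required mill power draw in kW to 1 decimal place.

W = 10·Wi·(P80^(-½) − F80^(-½))
W = 10·10.9·(1/√129 − 1/√22121) = 10·10.9·(0.081322) = 8.8640 kWh/t
W_actual = 0.87 × 8.8640 = 7.7117 kWh/t
Mill draw = 7.7117 × 489.5 = 3774.9 kW

P = 3774.9 kW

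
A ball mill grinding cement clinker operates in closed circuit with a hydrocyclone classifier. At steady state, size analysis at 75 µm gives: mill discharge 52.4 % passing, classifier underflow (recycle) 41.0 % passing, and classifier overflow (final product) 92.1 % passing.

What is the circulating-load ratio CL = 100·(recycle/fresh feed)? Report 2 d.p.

CL = 348.25 %

Let r = R/F. Size balance at 75 µm:
(1+r)d = ru + o → r = (o−d)/(d−u)
r = (92.1 − 52.4)/(52.4 − 41.0) = 39.7/11.4 = 3.4825
CL = 100·r = 348.25 %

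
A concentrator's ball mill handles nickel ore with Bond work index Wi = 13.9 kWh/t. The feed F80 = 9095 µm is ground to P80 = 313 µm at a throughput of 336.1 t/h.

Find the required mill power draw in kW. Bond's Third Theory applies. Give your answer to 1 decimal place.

P = 2150.8 kW

W = 10 Wi / √P80 − 10 Wi / √F80
W = 10·13.9·(1/√313 − 1/√9095) = 10·13.9·(0.046038) = 6.3992 kWh/t
P = W·T = 6.3992·336.1 = 2150.8 kW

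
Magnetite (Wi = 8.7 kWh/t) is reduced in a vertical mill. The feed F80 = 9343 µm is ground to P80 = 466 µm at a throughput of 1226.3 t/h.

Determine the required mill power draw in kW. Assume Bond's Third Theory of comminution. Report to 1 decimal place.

W = 10 Wi (P80^-0.5 − F80^-0.5)
W = 10·8.7·(1/√466 − 1/√9343) = 10·8.7·(0.035978) = 3.1301 kWh/t
P_mill = W·ṁ = 3.1301·1226.3 = 3838.5 kW

P = 3838.5 kW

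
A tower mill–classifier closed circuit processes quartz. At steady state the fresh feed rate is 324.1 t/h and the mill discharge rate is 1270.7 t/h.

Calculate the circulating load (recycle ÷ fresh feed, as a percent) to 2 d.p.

M = F + R at steady state, so:
R = M − F = 1270.7 − 324.1 = 946.6 t/h
CL = 100·R/F = 100·946.6/324.1 = 292.07 %

CL = 292.07 %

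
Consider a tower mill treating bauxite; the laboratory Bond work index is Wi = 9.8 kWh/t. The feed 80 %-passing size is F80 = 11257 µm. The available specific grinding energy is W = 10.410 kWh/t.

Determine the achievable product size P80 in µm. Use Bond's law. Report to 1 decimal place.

P80 = 74.8 µm

W = 10 Wi (1/√P80 − 1/√F80)  [Bond]
P80^-0.5 = F80^-0.5 + W/(10 Wi)
  = 10.4100/(10·9.8) + 1/√11257 = 0.106224 + 0.009425 = 0.115650
P80 = (1/0.115650)² = 8.6468² = 74.77 µm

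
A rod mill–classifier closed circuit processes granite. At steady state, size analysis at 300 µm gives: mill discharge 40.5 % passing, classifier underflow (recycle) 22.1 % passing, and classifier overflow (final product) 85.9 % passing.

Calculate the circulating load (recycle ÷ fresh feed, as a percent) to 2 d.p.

CL = 246.74 %

Let r = R/F. Size balance at 300 µm:
Fd + Rd = Ru + Fo ⇒ R/F = (o−d)/(d−u)
r = (85.9 − 40.5)/(40.5 − 22.1) = 45.4/18.4 = 2.4674
CL = 100·r = 246.74 %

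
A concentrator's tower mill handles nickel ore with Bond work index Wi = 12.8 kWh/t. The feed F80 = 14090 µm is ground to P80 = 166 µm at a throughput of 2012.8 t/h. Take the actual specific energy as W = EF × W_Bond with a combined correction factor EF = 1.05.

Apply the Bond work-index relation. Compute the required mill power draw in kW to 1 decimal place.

W = 10 Wi (P80^-0.5 − F80^-0.5)
W = 10·12.8·(1/√166 − 1/√14090) = 10·12.8·(0.069191) = 8.8564 kWh/t
Corrected W = EF·W_Bond = 1.05·8.8564 = 9.2992 kWh/t
P_mill = W·ṁ = 9.2992·2012.8 = 18717.4 kW

P = 18717.4 kW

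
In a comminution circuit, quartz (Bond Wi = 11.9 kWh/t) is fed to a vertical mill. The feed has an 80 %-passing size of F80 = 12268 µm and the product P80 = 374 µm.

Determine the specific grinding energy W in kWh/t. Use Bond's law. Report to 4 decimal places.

W = 5.0790 kWh/t

W = 10 Wi (1/√P80 − 1/√F80)  [Bond]
1/√374 = 0.051709;  1/√12268 = 0.009028
W = 10·11.9·(0.051709 − 0.009028) = 5.0790 kWh/t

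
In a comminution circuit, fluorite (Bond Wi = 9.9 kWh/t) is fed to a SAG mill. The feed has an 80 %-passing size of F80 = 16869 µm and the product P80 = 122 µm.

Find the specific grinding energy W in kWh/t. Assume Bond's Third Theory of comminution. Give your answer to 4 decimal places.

W = 8.2008 kWh/t

W = 10 Wi / √P80 − 10 Wi / √F80
1/√122 = 0.090536;  1/√16869 = 0.007699
W = 10·9.9·(0.090536 − 0.007699) = 8.2008 kWh/t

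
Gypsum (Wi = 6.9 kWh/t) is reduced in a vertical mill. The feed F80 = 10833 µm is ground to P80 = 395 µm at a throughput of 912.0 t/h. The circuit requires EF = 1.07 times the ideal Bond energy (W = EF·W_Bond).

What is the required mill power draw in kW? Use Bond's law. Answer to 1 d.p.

W = 10·Wi·[P80^(−½) − F80^(−½)]
W = 10·6.9·(1/√395 − 1/√10833) = 10·6.9·(0.040708) = 2.8088 kWh/t
W_actual = 1.07 × 2.8088 = 3.0054 kWh/t
Power = W × throughput = 3.0054 kWh/t × 912.0 t/h = 2741.0 kW

P = 2741.0 kW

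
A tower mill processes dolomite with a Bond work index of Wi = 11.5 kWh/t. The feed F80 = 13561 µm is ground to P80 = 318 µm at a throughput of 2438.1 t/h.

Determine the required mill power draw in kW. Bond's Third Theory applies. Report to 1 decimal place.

W = 10·Wi·[P80^(−½) − F80^(−½)]
W = 10·11.5·(1/√318 − 1/√13561) = 10·11.5·(0.047490) = 5.4613 kWh/t
P = W·T = 5.4613·2438.1 = 13315.3 kW

P = 13315.3 kW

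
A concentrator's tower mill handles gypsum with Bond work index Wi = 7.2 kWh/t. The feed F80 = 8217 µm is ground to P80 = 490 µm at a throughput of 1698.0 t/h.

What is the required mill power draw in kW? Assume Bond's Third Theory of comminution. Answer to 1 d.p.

Bond:  W = 10 Wi (1/√P − 1/√F)
W = 10·7.2·(1/√490 − 1/√8217) = 10·7.2·(0.034144) = 2.4583 kWh/t
Mill draw = 2.4583 × 1698.0 = 4174.3 kW

P = 4174.3 kW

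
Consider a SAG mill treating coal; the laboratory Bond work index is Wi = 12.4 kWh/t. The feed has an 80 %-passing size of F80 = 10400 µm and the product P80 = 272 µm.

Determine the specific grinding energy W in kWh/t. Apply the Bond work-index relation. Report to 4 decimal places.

W = 10 Wi (P80^-0.5 − F80^-0.5)
1/√272 = 0.060634;  1/√10400 = 0.009806
W = 10·12.4·(0.060634 − 0.009806) = 6.3027 kWh/t

W = 6.3027 kWh/t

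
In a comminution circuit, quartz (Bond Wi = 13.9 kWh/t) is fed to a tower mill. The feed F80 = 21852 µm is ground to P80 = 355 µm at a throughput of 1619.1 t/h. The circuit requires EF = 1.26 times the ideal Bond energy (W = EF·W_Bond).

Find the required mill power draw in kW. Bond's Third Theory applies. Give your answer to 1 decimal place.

W = 10·Wi·[P80^(−½) − F80^(−½)]
W = 10·13.9·(1/√355 − 1/√21852) = 10·13.9·(0.046310) = 6.4370 kWh/t
With EF = 1.26: W = 6.4370·1.26 = 8.1107 kWh/t
Power = W × throughput = 8.1107 kWh/t × 1619.1 t/h = 13132.0 kW

P = 13132.0 kW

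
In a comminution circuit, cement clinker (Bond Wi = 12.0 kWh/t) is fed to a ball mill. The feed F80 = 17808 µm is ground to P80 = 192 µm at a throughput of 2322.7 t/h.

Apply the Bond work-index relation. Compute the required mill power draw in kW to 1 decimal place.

P = 18026.5 kW

W = 10 Wi / √P80 − 10 Wi / √F80
W = 10·12.0·(1/√192 − 1/√17808) = 10·12.0·(0.064675) = 7.7610 kWh/t
Mill draw = 7.7610 × 2322.7 = 18026.5 kW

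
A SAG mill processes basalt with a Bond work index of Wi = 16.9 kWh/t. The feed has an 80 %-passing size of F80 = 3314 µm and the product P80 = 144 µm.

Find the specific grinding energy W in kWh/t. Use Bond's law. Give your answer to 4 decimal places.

W = 11.1476 kWh/t

W = 10·Wi·[P80^(−½) − F80^(−½)]
1/√144 = 0.083333;  1/√3314 = 0.017371
W = 10·16.9·(0.083333 − 0.017371) = 11.1476 kWh/t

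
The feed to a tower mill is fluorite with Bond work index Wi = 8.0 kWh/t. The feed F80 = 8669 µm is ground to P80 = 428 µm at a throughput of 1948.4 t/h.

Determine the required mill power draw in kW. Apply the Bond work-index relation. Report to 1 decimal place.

P = 5860.2 kW

W = 10·Wi·(P80^(-½) − F80^(-½))
W = 10·8.0·(1/√428 − 1/√8669) = 10·8.0·(0.037597) = 3.0077 kWh/t
Power = W × throughput = 3.0077 kWh/t × 1948.4 t/h = 5860.2 kW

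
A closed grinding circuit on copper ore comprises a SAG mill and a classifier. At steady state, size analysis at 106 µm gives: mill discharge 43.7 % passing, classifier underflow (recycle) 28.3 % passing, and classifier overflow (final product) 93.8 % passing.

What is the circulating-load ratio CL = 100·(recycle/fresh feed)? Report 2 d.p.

CL = 325.32 %

Classifier node, passing 106 µm:
(1+r)d = ru + o → r = (o−d)/(d−u)
r = (93.8 − 43.7)/(43.7 − 28.3) = 50.1/15.4 = 3.2532
CL = 100·r = 325.32 %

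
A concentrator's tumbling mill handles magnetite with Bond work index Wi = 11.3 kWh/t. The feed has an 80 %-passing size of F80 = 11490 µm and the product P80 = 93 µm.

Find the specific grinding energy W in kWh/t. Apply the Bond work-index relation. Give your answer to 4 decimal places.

W = 10 Wi / √P80 − 10 Wi / √F80
1/√93 = 0.103695;  1/√11490 = 0.009329
W = 10·11.3·(0.103695 − 0.009329) = 10.6634 kWh/t

W = 10.6634 kWh/t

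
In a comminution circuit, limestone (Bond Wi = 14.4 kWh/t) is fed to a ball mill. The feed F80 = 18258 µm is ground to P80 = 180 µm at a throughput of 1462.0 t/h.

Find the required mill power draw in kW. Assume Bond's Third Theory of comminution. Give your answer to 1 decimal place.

P = 14133.8 kW

W = 10·Wi·[P80^(−½) − F80^(−½)]
W = 10·14.4·(1/√180 − 1/√18258) = 10·14.4·(0.067135) = 9.6674 kWh/t
P_mill = W·ṁ = 9.6674·1462.0 = 14133.8 kW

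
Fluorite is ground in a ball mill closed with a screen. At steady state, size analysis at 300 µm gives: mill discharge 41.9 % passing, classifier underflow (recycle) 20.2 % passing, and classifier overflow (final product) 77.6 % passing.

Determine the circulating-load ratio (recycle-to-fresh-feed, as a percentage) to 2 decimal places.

Let r = R/F. Size balance at 300 µm:
(1+r)·d = r·u + o ⇒ r = (o−d)/(d−u)
r = (77.6 − 41.9)/(41.9 − 20.2) = 35.7/21.7 = 1.6452
CL = 100·r = 164.52 %

CL = 164.52 %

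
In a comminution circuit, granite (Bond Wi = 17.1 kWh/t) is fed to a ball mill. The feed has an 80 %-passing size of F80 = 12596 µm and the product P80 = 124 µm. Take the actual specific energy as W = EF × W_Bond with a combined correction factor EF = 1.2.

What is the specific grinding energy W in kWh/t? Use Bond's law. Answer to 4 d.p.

W = 16.5991 kWh/t

W = 10 Wi (P80^-0.5 − F80^-0.5)
1/√124 = 0.089803;  1/√12596 = 0.008910
W = 10·17.1·(0.089803 − 0.008910) = 13.8326 kWh/t
W_actual = 1.2 × 13.8326 = 16.5991 kWh/t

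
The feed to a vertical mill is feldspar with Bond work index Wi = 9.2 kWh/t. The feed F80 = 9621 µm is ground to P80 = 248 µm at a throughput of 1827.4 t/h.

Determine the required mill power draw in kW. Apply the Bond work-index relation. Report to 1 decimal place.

W = 10 Wi (1/√P80 − 1/√F80)  [Bond]
W = 10·9.2·(1/√248 − 1/√9621) = 10·9.2·(0.053305) = 4.9041 kWh/t
Power = W × throughput = 4.9041 kWh/t × 1827.4 t/h = 8961.7 kW

P = 8961.7 kW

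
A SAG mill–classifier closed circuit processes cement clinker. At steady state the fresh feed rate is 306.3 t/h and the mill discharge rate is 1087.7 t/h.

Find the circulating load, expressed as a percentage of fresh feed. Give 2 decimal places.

Discharge = new feed + return, hence
R = M − F = 1087.7 − 306.3 = 781.4 t/h
CL = 100·R/F = 100·781.4/306.3 = 255.11 %

CL = 255.11 %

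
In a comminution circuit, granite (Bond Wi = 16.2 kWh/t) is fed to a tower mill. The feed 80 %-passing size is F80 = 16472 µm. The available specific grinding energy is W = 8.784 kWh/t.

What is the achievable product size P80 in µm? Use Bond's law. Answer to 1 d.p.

W_Bond = 10·Wi·(1/√P₈₀ − 1/√F₈₀)
P80^-0.5 = F80^-0.5 + W/(10 Wi)
  = 8.7840/(10·16.2) + 1/√16472 = 0.054222 + 0.007792 = 0.062014
P80 = (1/0.062014)² = 16.1254² = 260.03 µm

P80 = 260.0 µm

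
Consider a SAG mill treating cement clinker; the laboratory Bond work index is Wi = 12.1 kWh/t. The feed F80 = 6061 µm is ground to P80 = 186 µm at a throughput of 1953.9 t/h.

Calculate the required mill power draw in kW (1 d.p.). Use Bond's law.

W = 10·Wi·(P80^(-½) − F80^(-½))
W = 10·12.1·(1/√186 − 1/√6061) = 10·12.1·(0.060479) = 7.3179 kWh/t
Mill draw = 7.3179 × 1953.9 = 14298.5 kW

P = 14298.5 kW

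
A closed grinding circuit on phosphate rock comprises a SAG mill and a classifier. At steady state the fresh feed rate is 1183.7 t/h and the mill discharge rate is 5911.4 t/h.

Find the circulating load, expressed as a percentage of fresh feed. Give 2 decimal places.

Discharge = new feed + return, hence
R = M − F = 5911.4 − 1183.7 = 4727.7 t/h
CL = 100·R/F = 100·4727.7/1183.7 = 399.40 %

CL = 399.40 %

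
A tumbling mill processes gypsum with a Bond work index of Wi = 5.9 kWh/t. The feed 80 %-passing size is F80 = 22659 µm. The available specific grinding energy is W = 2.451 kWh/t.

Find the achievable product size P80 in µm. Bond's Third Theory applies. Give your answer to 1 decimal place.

Bond: W = 10·Wi·(1/√P80 − 1/√F80)
P80^-0.5 = F80^-0.5 + W/(10 Wi)
  = 2.4510/(10·5.9) + 1/√22659 = 0.041542 + 0.006643 = 0.048186
P80 = (1/0.048186)² = 20.7531² = 430.69 µm

P80 = 430.7 µm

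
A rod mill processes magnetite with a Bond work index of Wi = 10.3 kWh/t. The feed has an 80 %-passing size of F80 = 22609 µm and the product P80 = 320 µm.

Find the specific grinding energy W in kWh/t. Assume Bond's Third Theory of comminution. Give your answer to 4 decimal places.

W = 5.0729 kWh/t

W = 10·Wi·[P80^(−½) − F80^(−½)]
1/√320 = 0.055902;  1/√22609 = 0.006651
W = 10·10.3·(0.055902 − 0.006651) = 5.0729 kWh/t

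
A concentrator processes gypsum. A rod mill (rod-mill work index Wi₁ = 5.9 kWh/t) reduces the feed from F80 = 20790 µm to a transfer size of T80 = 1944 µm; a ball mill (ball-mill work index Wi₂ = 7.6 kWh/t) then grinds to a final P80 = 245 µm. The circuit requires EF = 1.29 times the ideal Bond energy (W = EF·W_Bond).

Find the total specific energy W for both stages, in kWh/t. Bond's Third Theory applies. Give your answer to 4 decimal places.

Bond: W = 10·Wi·(1/√P80 − 1/√F80)
Stage 1 (20790→1944 µm, Wi₁=5.9): W₁ = 10·5.9·(0.022680 − 0.006935) = 0.9290 kWh/t
Stage 2 (1944→245 µm, Wi₂=7.6): W₂ = 10·7.6·(0.063888 − 0.022680) = 3.1317 kWh/t
W = W₁ + W₂ = 0.9290 + 3.1317 = 4.0607 kWh/t
Corrected W = EF·W_Bond = 1.29·4.0607 = 5.2383 kWh/t

W = 5.2383 kWh/t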